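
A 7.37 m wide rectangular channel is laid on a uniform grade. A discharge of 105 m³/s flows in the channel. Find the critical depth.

y_c = 2.75 m

For a rectangular channel, critical depth y_c = (q²/g)^(1/3) where q = Q/b = 105/7.37 = 14.25 m²/s.
So y_c = (14.25²/9.81)^(1/3) = 2.75 m.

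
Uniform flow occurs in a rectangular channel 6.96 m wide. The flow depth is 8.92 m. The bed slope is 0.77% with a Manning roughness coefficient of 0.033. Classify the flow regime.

subcritical

Flow area A = b·y = 6.96 × 8.92 = 62.08 m². Wetted perimeter P = b + 2y = 6.96 + 2×8.92 = 24.8 m.
Hydraulic radius R = A/P = 62.08/24.8 = 2.503 m.
V = (1/n) R^(2/3) √S = (1/0.033) × 2.503^(2/3) × √0.0077 = 4.902 m/s. Hydraulic depth D_h = A/T = 62.08/6.96 = 8.92 m.
Froude number Fr = V/√(g·D_h) = 4.902/√(9.81×8.92) = 0.524, which is less than 1, so the flow is subcritical.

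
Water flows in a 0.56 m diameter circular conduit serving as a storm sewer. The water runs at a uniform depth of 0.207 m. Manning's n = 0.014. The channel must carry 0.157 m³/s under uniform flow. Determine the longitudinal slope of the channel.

S = 0.0129

For a circular section of diameter D = 0.56 m at depth y = 0.207 m, the central angle is θ = 2 arccos(1 − 2y/D) = 2.614 rad. Then A = (D²/8)(θ − sin θ) = 0.08274 m² and P = Dθ/2 = 0.7319 m.
Hydraulic radius R = A/P = 0.08274/0.7319 = 0.113 m.
From Manning's equation, S = [nQ / (1 A R^(2/3))]² = [0.014 × 0.157 / (1 × 0.08274 × 0.113^(2/3))]² = 0.0129.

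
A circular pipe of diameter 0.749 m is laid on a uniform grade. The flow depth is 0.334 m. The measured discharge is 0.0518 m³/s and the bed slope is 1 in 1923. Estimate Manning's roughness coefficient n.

For a circular section of diameter D = 0.749 m at depth y = 0.334 m, the central angle is θ = 2 arccos(1 − 2y/D) = 2.925 rad. Then A = (D²/8)(θ − sin θ) = 0.19 m² and P = Dθ/2 = 1.095 m.
Hydraulic radius R = A/P = 0.19/1.095 = 0.1735 m.
Rearranging Manning's equation: n = (1/Q) A R^(2/3) S^(1/2) = (1/0.0518) × 0.19 × 0.1735^(2/3) × √0.00052 = 0.026.

n = 0.026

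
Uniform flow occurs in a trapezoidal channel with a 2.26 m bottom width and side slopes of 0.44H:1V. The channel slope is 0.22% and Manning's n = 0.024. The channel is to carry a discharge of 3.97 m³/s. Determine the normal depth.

y_n = 1.03 m

Manning's equation rearranged: A R^(2/3) = nQ / (1·√S) = 0.024 × 3.97 / (√0.0022) = 2.031.
Try y = 0.838 m: A R^(2/3) = 1.458 — low.
Try y = 1.12 m: A R^(2/3) = 2.325 — high.
Try y = 1.03 m: A R^(2/3) = 2.031 — close enough.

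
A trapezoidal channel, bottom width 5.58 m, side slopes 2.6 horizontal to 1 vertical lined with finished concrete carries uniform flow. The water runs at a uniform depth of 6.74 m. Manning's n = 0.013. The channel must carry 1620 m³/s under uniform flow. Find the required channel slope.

S = 0.0033

With bottom width b = 5.58 m and side slope z = 2.6: A = (b + zy)y = (5.58 + 2.6×6.74)×6.74 = 155.7 m²; P = b + 2y√(1+z²) = 5.58 + 2×6.74×2.786 = 43.13 m.
Hydraulic radius R = A/P = 155.7/43.13 = 3.61 m.
From Manning's equation, S = [nQ / (1 A R^(2/3))]² = [0.013 × 1620 / (1 × 155.7 × 3.61^(2/3))]² = 0.0033.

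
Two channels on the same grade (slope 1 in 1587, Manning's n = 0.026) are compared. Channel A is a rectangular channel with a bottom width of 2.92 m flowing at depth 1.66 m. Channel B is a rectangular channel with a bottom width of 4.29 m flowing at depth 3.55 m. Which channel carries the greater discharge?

Channel A: Flow area A = b·y = 2.92 × 1.66 = 4.847 m². Wetted perimeter P = b + 2y = 2.92 + 2×1.66 = 6.24 m. Hydraulic radius R = A/P = 4.847/6.24 = 0.7768 m. Q_A = (1/0.026)·4.847·0.7768^(2/3)·√0.0006301 = 3.955 m³/s.
Channel B: Flow area A = b·y = 4.29 × 3.55 = 15.23 m². Wetted perimeter P = b + 2y = 4.29 + 2×3.55 = 11.39 m. Hydraulic radius R = A/P = 15.23/11.39 = 1.337 m. Q_B = (1/0.026)·15.23·1.337^(2/3)·√0.0006301 = 17.85 m³/s.
Q_A = 3.955 m³/s vs Q_B = 17.85 m³/s, so channel B carries more.

channel B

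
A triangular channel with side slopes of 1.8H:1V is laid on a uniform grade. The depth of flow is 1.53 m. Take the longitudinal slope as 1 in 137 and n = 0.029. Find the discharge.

For a triangular section with side slope z = 1.8: A = zy² = 1.8×1.53² = 4.214 m²; P = 2y√(1+z²) = 2×1.53×2.059 = 6.301 m.
Hydraulic radius R = A/P = 4.214/6.301 = 0.6687 m.
Manning's equation: Q = (1/n) A R^(2/3) S^(1/2) = (1/0.029) × 4.214 × 0.6687^(2/3) × 0.007299^(1/2) = 9.49 m³/s.

Q = 9.49 m³/s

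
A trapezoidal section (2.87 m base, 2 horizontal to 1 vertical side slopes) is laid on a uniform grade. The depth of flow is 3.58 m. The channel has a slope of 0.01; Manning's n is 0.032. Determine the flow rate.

Q = 172 m³/s

With bottom width b = 2.87 m and side slope z = 2: A = (b + zy)y = (2.87 + 2×3.58)×3.58 = 35.91 m²; P = b + 2y√(1+z²) = 2.87 + 2×3.58×2.236 = 18.88 m.
Hydraulic radius R = A/P = 35.91/18.88 = 1.902 m.
Manning's equation: Q = (1/n) A R^(2/3) S^(1/2) = (1/0.032) × 35.91 × 1.902^(2/3) × 0.01^(1/2) = 172 m³/s.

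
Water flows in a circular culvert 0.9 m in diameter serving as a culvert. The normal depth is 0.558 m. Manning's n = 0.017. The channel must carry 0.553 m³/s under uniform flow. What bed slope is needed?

For a circular section of diameter D = 0.9 m at depth y = 0.558 m, the central angle is θ = 2 arccos(1 − 2y/D) = 3.626 rad. Then A = (D²/8)(θ − sin θ) = 0.4143 m² and P = Dθ/2 = 1.632 m.
Hydraulic radius R = A/P = 0.4143/1.632 = 0.2539 m.
From Manning's equation, S = [nQ / (1 A R^(2/3))]² = [0.017 × 0.553 / (1 × 0.4143 × 0.2539^(2/3))]² = 0.0032.

S = 0.0032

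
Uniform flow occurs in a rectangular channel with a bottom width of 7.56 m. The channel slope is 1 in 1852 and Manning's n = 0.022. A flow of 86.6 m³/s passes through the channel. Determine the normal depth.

Manning's equation rearranged: A R^(2/3) = nQ / (1·√S) = 0.022 × 86.6 / (√0.00054) = 81.99.
Try y = 7.15 m: A R^(2/3) = 98.84 — too large.
Try y = 6.15 m: A R^(2/3) = 81.97 — ≈ 81.99.

y_n = 6.15 m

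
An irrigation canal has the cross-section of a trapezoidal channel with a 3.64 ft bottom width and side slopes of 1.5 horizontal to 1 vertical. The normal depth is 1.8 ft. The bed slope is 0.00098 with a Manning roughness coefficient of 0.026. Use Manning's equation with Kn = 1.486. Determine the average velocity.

With bottom width b = 3.64 ft and side slope z = 1.5: A = (b + zy)y = (3.64 + 1.5×1.8)×1.8 = 11.41 ft²; P = b + 2y√(1+z²) = 3.64 + 2×1.8×1.803 = 10.13 ft.
Hydraulic radius R = A/P = 11.41/10.13 = 1.127 ft.
From Manning's equation, V = (1.486/n) R^(2/3) S^(1/2) = (1.486/0.026) × 1.127^(2/3) × 0.00098^(1/2) = 1.94 ft/s.

V = 1.94 ft/s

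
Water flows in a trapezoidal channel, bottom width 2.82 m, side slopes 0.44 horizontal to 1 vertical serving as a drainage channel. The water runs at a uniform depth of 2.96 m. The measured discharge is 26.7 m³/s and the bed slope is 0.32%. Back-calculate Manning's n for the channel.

n = 0.031

With bottom width b = 2.82 m and side slope z = 0.44: A = (b + zy)y = (2.82 + 0.44×2.96)×2.96 = 12.2 m²; P = b + 2y√(1+z²) = 2.82 + 2×2.96×1.093 = 9.288 m.
Hydraulic radius R = A/P = 12.2/9.288 = 1.314 m.
Rearranging Manning's equation: n = (1/Q) A R^(2/3) S^(1/2) = (1/26.7) × 12.2 × 1.314^(2/3) × √0.0032 = 0.031.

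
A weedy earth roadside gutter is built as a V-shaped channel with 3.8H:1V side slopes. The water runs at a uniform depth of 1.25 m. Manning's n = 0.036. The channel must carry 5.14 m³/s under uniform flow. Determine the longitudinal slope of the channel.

For a triangular section with side slope z = 3.8: A = zy² = 3.8×1.25² = 5.938 m²; P = 2y√(1+z²) = 2×1.25×3.929 = 9.823 m.
Hydraulic radius R = A/P = 5.938/9.823 = 0.6044 m.
From Manning's equation, S = [nQ / (1 A R^(2/3))]² = [0.036 × 5.14 / (1 × 5.938 × 0.6044^(2/3))]² = 0.0019.

S = 0.0019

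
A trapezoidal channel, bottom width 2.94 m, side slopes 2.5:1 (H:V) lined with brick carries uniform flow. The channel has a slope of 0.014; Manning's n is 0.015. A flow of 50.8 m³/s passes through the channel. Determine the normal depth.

Manning's equation rearranged: A R^(2/3) = nQ / (1·√S) = 0.015 × 50.8 / (√0.014) = 6.44.
At y = 0.903 m: A R^(2/3) = 3.344 — low.
At y = 1.37 m: A R^(2/3) = 7.795 — high.
At y = 1.25 m: A R^(2/3) = 6.445 — matches.

y_n = 1.25 m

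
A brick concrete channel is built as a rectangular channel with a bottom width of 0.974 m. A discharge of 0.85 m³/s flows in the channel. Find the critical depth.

For a rectangular channel, critical depth y_c = (q²/g)^(1/3) where q = Q/b = 0.85/0.974 = 0.8727 m²/s.
So y_c = (0.8727²/9.81)^(1/3) = 0.427 m.

y_c = 0.427 m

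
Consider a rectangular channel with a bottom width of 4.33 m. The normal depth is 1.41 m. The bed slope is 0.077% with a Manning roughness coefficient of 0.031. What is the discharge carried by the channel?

Flow area A = b·y = 4.33 × 1.41 = 6.105 m². Wetted perimeter P = b + 2y = 4.33 + 2×1.41 = 7.15 m.
Hydraulic radius R = A/P = 6.105/7.15 = 0.8539 m.
Manning's equation: Q = (1/n) A R^(2/3) S^(1/2) = (1/0.031) × 6.105 × 0.8539^(2/3) × 0.00077^(1/2) = 4.92 m³/s.

Q = 4.92 m³/s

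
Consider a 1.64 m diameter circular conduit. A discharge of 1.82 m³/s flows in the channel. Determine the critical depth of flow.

At critical depth, Q² T / (g A³) = 1, i.e. A³/T = Q²/g = 1.82²/9.81 = 0.3377.
Try y = 0.732 m: A³/T = 0.4655 — over.
Try y = 0.673 m: A³/T = 0.3373 — matches.

y_c = 0.673 m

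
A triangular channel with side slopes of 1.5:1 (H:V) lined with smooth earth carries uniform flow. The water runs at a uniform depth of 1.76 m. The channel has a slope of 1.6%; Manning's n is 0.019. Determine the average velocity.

For a triangular section with side slope z = 1.5: A = zy² = 1.5×1.76² = 4.646 m²; P = 2y√(1+z²) = 2×1.76×1.803 = 6.346 m.
Hydraulic radius R = A/P = 4.646/6.346 = 0.7322 m.
From Manning's equation, V = (1/n) R^(2/3) S^(1/2) = (1/0.019) × 0.7322^(2/3) × 0.016^(1/2) = 5.41 m/s.

V = 5.41 m/s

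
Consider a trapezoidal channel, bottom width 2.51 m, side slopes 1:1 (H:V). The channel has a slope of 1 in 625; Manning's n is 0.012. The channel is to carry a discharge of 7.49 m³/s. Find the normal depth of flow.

Manning's equation rearranged: A R^(2/3) = nQ / (1·√S) = 0.012 × 7.49 / (√0.0016) = 2.247.
At y = 1.01 m: A R^(2/3) = 2.702 — over.
At y = 0.911 m: A R^(2/3) = 2.248 — close enough.

y_n = 0.911 m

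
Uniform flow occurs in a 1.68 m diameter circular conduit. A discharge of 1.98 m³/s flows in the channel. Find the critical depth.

y_c = 0.698 m

At critical depth, Q² T / (g A³) = 1, i.e. A³/T = Q²/g = 1.98²/9.81 = 0.3996.
Try y = 0.888 m: A³/T = 1.002 — over.
Try y = 0.535 m: A³/T = 0.1432 — short.
Try y = 0.698 m: A³/T = 0.399 — ≈ 0.3996.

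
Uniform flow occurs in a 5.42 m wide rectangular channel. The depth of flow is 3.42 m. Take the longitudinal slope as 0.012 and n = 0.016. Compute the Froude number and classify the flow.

supercritical

Flow area A = b·y = 5.42 × 3.42 = 18.54 m². Wetted perimeter P = b + 2y = 5.42 + 2×3.42 = 12.26 m.
Hydraulic radius R = A/P = 18.54/12.26 = 1.512 m.
V = (1/n) R^(2/3) √S = (1/0.016) × 1.512^(2/3) × √0.012 = 9.019 m/s. Hydraulic depth D_h = A/T = 18.54/5.42 = 3.42 m.
Froude number Fr = V/√(g·D_h) = 9.019/√(9.81×3.42) = 1.56, which is greater than 1, so the flow is supercritical.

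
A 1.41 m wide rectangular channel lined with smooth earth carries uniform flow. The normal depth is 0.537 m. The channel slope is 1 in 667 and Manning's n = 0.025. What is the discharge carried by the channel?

Flow area A = b·y = 1.41 × 0.537 = 0.7572 m². Wetted perimeter P = b + 2y = 1.41 + 2×0.537 = 2.484 m.
Hydraulic radius R = A/P = 0.7572/2.484 = 0.3048 m.
Manning's equation: Q = (1/n) A R^(2/3) S^(1/2) = (1/0.025) × 0.7572 × 0.3048^(2/3) × 0.001499^(1/2) = 0.531 m³/s.

Q = 0.531 m³/s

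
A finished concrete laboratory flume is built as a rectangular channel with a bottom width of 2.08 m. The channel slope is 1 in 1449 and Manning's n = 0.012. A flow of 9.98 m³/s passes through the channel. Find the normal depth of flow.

Manning's equation rearranged: A R^(2/3) = nQ / (1·√S) = 0.012 × 9.98 / (√0.0006901) = 4.559.
At y = 3.05 m: A R^(2/3) = 5.355 — over.
At y = 2.15 m: A R^(2/3) = 3.529 — short.
At y = 2.66 m: A R^(2/3) = 4.558 — ≈ 4.559.

y_n = 2.66 m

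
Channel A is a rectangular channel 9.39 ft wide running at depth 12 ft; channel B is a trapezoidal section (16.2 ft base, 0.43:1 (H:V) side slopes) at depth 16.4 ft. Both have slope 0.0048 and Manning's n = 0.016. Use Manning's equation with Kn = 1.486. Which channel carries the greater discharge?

Channel A: Flow area A = b·y = 9.39 × 12 = 112.7 ft². Wetted perimeter P = b + 2y = 9.39 + 2×12 = 33.39 ft. Hydraulic radius R = A/P = 112.7/33.39 = 3.375 ft. Q_A = (1.486/0.016)·112.7·3.375^(2/3)·√0.0048 = 1631 ft³/s.
Channel B: With bottom width b = 16.2 ft and side slope z = 0.43: A = (b + zy)y = (16.2 + 0.43×16.4)×16.4 = 381.3 ft²; P = b + 2y√(1+z²) = 16.2 + 2×16.4×1.089 = 51.9 ft. Hydraulic radius R = A/P = 381.3/51.9 = 7.347 ft. Q_B = (1.486/0.016)·381.3·7.347^(2/3)·√0.0048 = 9273 ft³/s.
Q_A = 1631 ft³/s vs Q_B = 9273 ft³/s, so channel B carries more.

channel B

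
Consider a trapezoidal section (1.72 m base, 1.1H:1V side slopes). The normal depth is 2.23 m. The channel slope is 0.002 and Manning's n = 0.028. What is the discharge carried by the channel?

Q = 16 m³/s

With bottom width b = 1.72 m and side slope z = 1.1: A = (b + zy)y = (1.72 + 1.1×2.23)×2.23 = 9.306 m²; P = b + 2y√(1+z²) = 1.72 + 2×2.23×1.487 = 8.35 m.
Hydraulic radius R = A/P = 9.306/8.35 = 1.114 m.
Manning's equation: Q = (1/n) A R^(2/3) S^(1/2) = (1/0.028) × 9.306 × 1.114^(2/3) × 0.002^(1/2) = 16 m³/s.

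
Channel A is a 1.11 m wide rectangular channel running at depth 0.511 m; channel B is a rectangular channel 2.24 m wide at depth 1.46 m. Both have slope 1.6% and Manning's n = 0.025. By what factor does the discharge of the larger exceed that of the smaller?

10.3

Channel A: Flow area A = b·y = 1.11 × 0.511 = 0.5672 m². Wetted perimeter P = b + 2y = 1.11 + 2×0.511 = 2.132 m. Hydraulic radius R = A/P = 0.5672/2.132 = 0.266 m. Q_A = (1/0.025)·0.5672·0.266^(2/3)·√0.016 = 1.187 m³/s.
Channel B: Flow area A = b·y = 2.24 × 1.46 = 3.27 m². Wetted perimeter P = b + 2y = 2.24 + 2×1.46 = 5.16 m. Hydraulic radius R = A/P = 3.27/5.16 = 0.6338 m. Q_B = (1/0.025)·3.27·0.6338^(2/3)·√0.016 = 12.21 m³/s.
The larger discharge is 12.21 m³/s and the smaller is 1.187 m³/s; the ratio is 10.3.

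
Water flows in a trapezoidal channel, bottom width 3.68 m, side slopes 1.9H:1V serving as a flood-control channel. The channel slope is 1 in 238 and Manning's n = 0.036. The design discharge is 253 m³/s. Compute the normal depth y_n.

Manning's equation rearranged: A R^(2/3) = nQ / (1·√S) = 0.036 × 253 / (√0.004202) = 140.5.
At y = 3.82 m: A R^(2/3) = 68.09 — low.
At y = 5.26 m: A R^(2/3) = 140.8 — close enough.

y_n = 5.26 m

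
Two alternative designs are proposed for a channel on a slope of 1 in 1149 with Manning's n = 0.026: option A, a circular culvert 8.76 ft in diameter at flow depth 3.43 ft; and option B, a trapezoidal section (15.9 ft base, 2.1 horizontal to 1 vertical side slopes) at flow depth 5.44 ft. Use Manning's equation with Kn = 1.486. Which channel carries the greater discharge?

channel B

Channel A: For a circular section of diameter D = 8.76 ft at depth y = 3.43 ft, the central angle is θ = 2 arccos(1 − 2y/D) = 2.704 rad. Then A = (D²/8)(θ − sin θ) = 21.88 ft² and P = Dθ/2 = 11.84 ft. Hydraulic radius R = A/P = 21.88/11.84 = 1.847 ft. Q_A = (1.486/0.026)·21.88·1.847^(2/3)·√0.0008703 = 55.53 ft³/s.
Channel B: With bottom width b = 15.9 ft and side slope z = 2.1: A = (b + zy)y = (15.9 + 2.1×5.44)×5.44 = 148.6 ft²; P = b + 2y√(1+z²) = 15.9 + 2×5.44×2.326 = 41.21 ft. Hydraulic radius R = A/P = 148.6/41.21 = 3.607 ft. Q_B = (1.486/0.026)·148.6·3.607^(2/3)·√0.0008703 = 589.5 ft³/s.
Q_A = 55.53 ft³/s vs Q_B = 589.5 ft³/s, so channel B carries more.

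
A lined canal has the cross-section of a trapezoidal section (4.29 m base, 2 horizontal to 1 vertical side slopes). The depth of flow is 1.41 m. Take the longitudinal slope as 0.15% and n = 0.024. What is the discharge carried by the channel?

With bottom width b = 4.29 m and side slope z = 2: A = (b + zy)y = (4.29 + 2×1.41)×1.41 = 10.03 m²; P = b + 2y√(1+z²) = 4.29 + 2×1.41×2.236 = 10.6 m.
Hydraulic radius R = A/P = 10.03/10.6 = 0.9461 m.
Manning's equation: Q = (1/n) A R^(2/3) S^(1/2) = (1/0.024) × 10.03 × 0.9461^(2/3) × 0.0015^(1/2) = 15.6 m³/s.

Q = 15.6 m³/s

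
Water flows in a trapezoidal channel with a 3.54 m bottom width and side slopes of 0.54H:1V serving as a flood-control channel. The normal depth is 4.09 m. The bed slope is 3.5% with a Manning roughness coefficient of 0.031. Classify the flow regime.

supercritical

With bottom width b = 3.54 m and side slope z = 0.54: A = (b + zy)y = (3.54 + 0.54×4.09)×4.09 = 23.51 m²; P = b + 2y√(1+z²) = 3.54 + 2×4.09×1.136 = 12.84 m.
Hydraulic radius R = A/P = 23.51/12.84 = 1.832 m.
V = (1/n) R^(2/3) √S = (1/0.031) × 1.832^(2/3) × √0.035 = 9.034 m/s. Hydraulic depth D_h = A/T = 23.51/7.957 = 2.955 m.
Froude number Fr = V/√(g·D_h) = 9.034/√(9.81×2.955) = 1.68, which is greater than 1, so the flow is supercritical.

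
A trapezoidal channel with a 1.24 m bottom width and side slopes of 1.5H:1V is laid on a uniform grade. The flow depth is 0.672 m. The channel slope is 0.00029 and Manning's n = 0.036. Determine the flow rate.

Q = 0.396 m³/s

With bottom width b = 1.24 m and side slope z = 1.5: A = (b + zy)y = (1.24 + 1.5×0.672)×0.672 = 1.511 m²; P = b + 2y√(1+z²) = 1.24 + 2×0.672×1.803 = 3.663 m.
Hydraulic radius R = A/P = 1.511/3.663 = 0.4124 m.
Manning's equation: Q = (1/n) A R^(2/3) S^(1/2) = (1/0.036) × 1.511 × 0.4124^(2/3) × 0.00029^(1/2) = 0.396 m³/s.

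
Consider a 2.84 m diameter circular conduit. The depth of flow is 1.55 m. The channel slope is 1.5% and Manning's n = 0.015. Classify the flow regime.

supercritical

For a circular section of diameter D = 2.84 m at depth y = 1.55 m, the central angle is θ = 2 arccos(1 − 2y/D) = 3.325 rad. Then A = (D²/8)(θ − sin θ) = 3.536 m² and P = Dθ/2 = 4.721 m.
Hydraulic radius R = A/P = 3.536/4.721 = 0.7489 m.
V = (1/n) R^(2/3) √S = (1/0.015) × 0.7489^(2/3) × √0.015 = 6.734 m/s. Hydraulic depth D_h = A/T = 3.536/2.828 = 1.25 m.
Froude number Fr = V/√(g·D_h) = 6.734/√(9.81×1.25) = 1.92, which is greater than 1, so the flow is supercritical.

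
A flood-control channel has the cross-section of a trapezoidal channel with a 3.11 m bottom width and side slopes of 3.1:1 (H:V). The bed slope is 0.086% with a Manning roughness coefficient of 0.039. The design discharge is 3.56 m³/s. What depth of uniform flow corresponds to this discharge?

y_n = 1.01 m

Manning's equation rearranged: A R^(2/3) = nQ / (1·√S) = 0.039 × 3.56 / (√0.00086) = 4.734.
Try y = 1.13 m: A R^(2/3) = 5.967 — high.
Try y = 1.01 m: A R^(2/3) = 4.732 — ≈ 4.734.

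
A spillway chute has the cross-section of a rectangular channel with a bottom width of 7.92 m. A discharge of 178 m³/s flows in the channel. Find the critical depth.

For a rectangular channel, critical depth y_c = (q²/g)^(1/3) where q = Q/b = 178/7.92 = 22.47 m²/s.
So y_c = (22.47²/9.81)^(1/3) = 3.72 m.

y_c = 3.72 m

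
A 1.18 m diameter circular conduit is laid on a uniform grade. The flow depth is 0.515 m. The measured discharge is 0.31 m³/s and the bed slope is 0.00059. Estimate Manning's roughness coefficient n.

For a circular section of diameter D = 1.18 m at depth y = 0.515 m, the central angle is θ = 2 arccos(1 − 2y/D) = 2.887 rad. Then A = (D²/8)(θ − sin θ) = 0.4585 m² and P = Dθ/2 = 1.703 m.
Hydraulic radius R = A/P = 0.4585/1.703 = 0.2692 m.
Rearranging Manning's equation: n = (1/Q) A R^(2/3) S^(1/2) = (1/0.31) × 0.4585 × 0.2692^(2/3) × √0.00059 = 0.015.

n = 0.015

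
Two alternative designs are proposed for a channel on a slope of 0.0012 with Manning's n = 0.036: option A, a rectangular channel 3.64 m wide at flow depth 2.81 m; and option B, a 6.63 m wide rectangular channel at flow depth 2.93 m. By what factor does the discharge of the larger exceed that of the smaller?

Channel A: Flow area A = b·y = 3.64 × 2.81 = 10.23 m². Wetted perimeter P = b + 2y = 3.64 + 2×2.81 = 9.26 m. Hydraulic radius R = A/P = 10.23/9.26 = 1.105 m. Q_A = (1/0.036)·10.23·1.105^(2/3)·√0.0012 = 10.52 m³/s.
Channel B: Flow area A = b·y = 6.63 × 2.93 = 19.43 m². Wetted perimeter P = b + 2y = 6.63 + 2×2.93 = 12.49 m. Hydraulic radius R = A/P = 19.43/12.49 = 1.555 m. Q_B = (1/0.036)·19.43·1.555^(2/3)·√0.0012 = 25.09 m³/s.
The larger discharge is 25.09 m³/s and the smaller is 10.52 m³/s; the ratio is 2.39.

2.39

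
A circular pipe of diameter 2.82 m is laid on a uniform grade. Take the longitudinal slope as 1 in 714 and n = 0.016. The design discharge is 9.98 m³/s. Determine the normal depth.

Manning's equation rearranged: A R^(2/3) = nQ / (1·√S) = 0.016 × 9.98 / (√0.001401) = 4.267.
At y = 1.57 m: A R^(2/3) = 2.955 — too small.
At y = 2.27 m: A R^(2/3) = 4.865 — too large.
At y = 2.02 m: A R^(2/3) = 4.267 — ≈ 4.267.

y_n = 2.02 m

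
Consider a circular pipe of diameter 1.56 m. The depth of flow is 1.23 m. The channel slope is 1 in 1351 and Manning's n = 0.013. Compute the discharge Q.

For a circular section of diameter D = 1.56 m at depth y = 1.23 m, the central angle is θ = 2 arccos(1 − 2y/D) = 4.372 rad. Then A = (D²/8)(θ − sin θ) = 1.617 m² and P = Dθ/2 = 3.41 m.
Hydraulic radius R = A/P = 1.617/3.41 = 0.4741 m.
Manning's equation: Q = (1/n) A R^(2/3) S^(1/2) = (1/0.013) × 1.617 × 0.4741^(2/3) × 0.0007402^(1/2) = 2.06 m³/s.

Q = 2.06 m³/s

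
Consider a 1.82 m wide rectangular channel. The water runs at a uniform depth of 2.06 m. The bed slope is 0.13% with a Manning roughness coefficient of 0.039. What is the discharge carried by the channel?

Q = 2.55 m³/s

Flow area A = b·y = 1.82 × 2.06 = 3.749 m². Wetted perimeter P = b + 2y = 1.82 + 2×2.06 = 5.94 m.
Hydraulic radius R = A/P = 3.749/5.94 = 0.6312 m.
Manning's equation: Q = (1/n) A R^(2/3) S^(1/2) = (1/0.039) × 3.749 × 0.6312^(2/3) × 0.0013^(1/2) = 2.55 m³/s.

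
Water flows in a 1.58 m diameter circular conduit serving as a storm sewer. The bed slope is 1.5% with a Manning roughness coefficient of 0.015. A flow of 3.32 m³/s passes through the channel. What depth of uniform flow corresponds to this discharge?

Manning's equation rearranged: A R^(2/3) = nQ / (1·√S) = 0.015 × 3.32 / (√0.015) = 0.4066.
Trying y = 0.833 m: A R^(2/3) = 0.5768 — over.
Trying y = 0.554 m: A R^(2/3) = 0.2785 — short.
Trying y = 0.68 m: A R^(2/3) = 0.4061 — close enough.

y_n = 0.68 m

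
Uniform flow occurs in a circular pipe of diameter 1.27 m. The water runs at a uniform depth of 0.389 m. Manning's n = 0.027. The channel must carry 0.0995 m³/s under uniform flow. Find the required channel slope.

For a circular section of diameter D = 1.27 m at depth y = 0.389 m, the central angle is θ = 2 arccos(1 − 2y/D) = 2.346 rad. Then A = (D²/8)(θ − sin θ) = 0.329 m² and P = Dθ/2 = 1.49 m.
Hydraulic radius R = A/P = 0.329/1.49 = 0.2208 m.
From Manning's equation, S = [nQ / (1 A R^(2/3))]² = [0.027 × 0.0995 / (1 × 0.329 × 0.2208^(2/3))]² = 0.0005.

S = 0.0005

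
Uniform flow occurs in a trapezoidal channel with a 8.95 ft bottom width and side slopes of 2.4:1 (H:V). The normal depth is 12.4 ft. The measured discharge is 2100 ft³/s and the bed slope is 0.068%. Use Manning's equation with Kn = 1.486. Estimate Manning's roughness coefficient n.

With bottom width b = 8.95 ft and side slope z = 2.4: A = (b + zy)y = (8.95 + 2.4×12.4)×12.4 = 480 ft²; P = b + 2y√(1+z²) = 8.95 + 2×12.4×2.6 = 73.43 ft.
Hydraulic radius R = A/P = 480/73.43 = 6.537 ft.
Rearranging Manning's equation: n = (1.486/Q) A R^(2/3) S^(1/2) = (1.486/2100) × 480 × 6.537^(2/3) × √0.00068 = 0.031.

n = 0.031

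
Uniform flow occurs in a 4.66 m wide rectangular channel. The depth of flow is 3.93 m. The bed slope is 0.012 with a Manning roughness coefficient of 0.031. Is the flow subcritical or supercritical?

subcritical

Flow area A = b·y = 4.66 × 3.93 = 18.31 m². Wetted perimeter P = b + 2y = 4.66 + 2×3.93 = 12.52 m.
Hydraulic radius R = A/P = 18.31/12.52 = 1.463 m.
V = (1/n) R^(2/3) √S = (1/0.031) × 1.463^(2/3) × √0.012 = 4.553 m/s. Hydraulic depth D_h = A/T = 18.31/4.66 = 3.93 m.
Froude number Fr = V/√(g·D_h) = 4.553/√(9.81×3.93) = 0.733, which is less than 1, so the flow is subcritical.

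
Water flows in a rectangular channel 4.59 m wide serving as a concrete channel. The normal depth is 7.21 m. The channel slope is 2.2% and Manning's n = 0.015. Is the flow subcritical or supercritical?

Flow area A = b·y = 4.59 × 7.21 = 33.09 m². Wetted perimeter P = b + 2y = 4.59 + 2×7.21 = 19.01 m.
Hydraulic radius R = A/P = 33.09/19.01 = 1.741 m.
V = (1/n) R^(2/3) √S = (1/0.015) × 1.741^(2/3) × √0.022 = 14.31 m/s. Hydraulic depth D_h = A/T = 33.09/4.59 = 7.21 m.
Froude number Fr = V/√(g·D_h) = 14.31/√(9.81×7.21) = 1.7, which is greater than 1, so the flow is supercritical.

supercritical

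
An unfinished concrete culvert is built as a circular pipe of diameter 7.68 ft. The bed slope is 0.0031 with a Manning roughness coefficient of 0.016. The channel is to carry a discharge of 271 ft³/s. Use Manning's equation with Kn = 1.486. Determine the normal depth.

Manning's equation rearranged: A R^(2/3) = nQ / (1.486·√S) = 0.016 × 271 / (1.486 × √0.0031) = 52.41.
At y = 6.03 ft: A R^(2/3) = 68.64 — over.
At y = 4.33 ft: A R^(2/3) = 43.62 — short.
At y = 4.88 ft: A R^(2/3) = 52.39 — ≈ 52.41.

y_n = 4.88 ft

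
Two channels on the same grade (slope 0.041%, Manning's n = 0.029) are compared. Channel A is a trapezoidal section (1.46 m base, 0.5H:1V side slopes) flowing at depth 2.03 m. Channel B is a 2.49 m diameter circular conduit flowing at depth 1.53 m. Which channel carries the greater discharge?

channel A

Channel A: With bottom width b = 1.46 m and side slope z = 0.5: A = (b + zy)y = (1.46 + 0.5×2.03)×2.03 = 5.024 m²; P = b + 2y√(1+z²) = 1.46 + 2×2.03×1.118 = 5.999 m. Hydraulic radius R = A/P = 5.024/5.999 = 0.8375 m. Q_A = (1/0.029)·5.024·0.8375^(2/3)·√0.00041 = 3.117 m³/s.
Channel B: For a circular section of diameter D = 2.49 m at depth y = 1.53 m, the central angle is θ = 2 arccos(1 − 2y/D) = 3.604 rad. Then A = (D²/8)(θ − sin θ) = 3.138 m² and P = Dθ/2 = 4.486 m. Hydraulic radius R = A/P = 3.138/4.486 = 0.6995 m. Q_B = (1/0.029)·3.138·0.6995^(2/3)·√0.00041 = 1.727 m³/s.
Q_A = 3.117 m³/s vs Q_B = 1.727 m³/s, so channel A carries more.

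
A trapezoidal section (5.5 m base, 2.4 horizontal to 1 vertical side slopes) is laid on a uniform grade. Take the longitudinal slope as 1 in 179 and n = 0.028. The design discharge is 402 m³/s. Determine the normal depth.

y_n = 4.7 m

Manning's equation rearranged: A R^(2/3) = nQ / (1·√S) = 0.028 × 402 / (√0.005587) = 150.6.
At y = 5.7 m: A R^(2/3) = 233 — too large.
At y = 3.36 m: A R^(2/3) = 71.96 — too small.
At y = 4.7 m: A R^(2/3) = 150.4 — ≈ 150.6.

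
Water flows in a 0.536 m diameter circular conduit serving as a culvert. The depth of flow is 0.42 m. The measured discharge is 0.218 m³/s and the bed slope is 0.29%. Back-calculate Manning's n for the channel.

n = 0.014

For a circular section of diameter D = 0.536 m at depth y = 0.42 m, the central angle is θ = 2 arccos(1 − 2y/D) = 4.348 rad. Then A = (D²/8)(θ − sin θ) = 0.1897 m² and P = Dθ/2 = 1.165 m.
Hydraulic radius R = A/P = 0.1897/1.165 = 0.1628 m.
Rearranging Manning's equation: n = (1/Q) A R^(2/3) S^(1/2) = (1/0.218) × 0.1897 × 0.1628^(2/3) × √0.0029 = 0.014.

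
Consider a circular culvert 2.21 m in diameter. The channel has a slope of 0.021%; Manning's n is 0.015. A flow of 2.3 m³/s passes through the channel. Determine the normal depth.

Manning's equation rearranged: A R^(2/3) = nQ / (1·√S) = 0.015 × 2.3 / (√0.00021) = 2.381.
Try y = 1.98 m: A R^(2/3) = 2.747 — over.
Try y = 1.28 m: A R^(2/3) = 1.643 — short.
Try y = 1.67 m: A R^(2/3) = 2.376 — ≈ 2.381.

y_n = 1.67 m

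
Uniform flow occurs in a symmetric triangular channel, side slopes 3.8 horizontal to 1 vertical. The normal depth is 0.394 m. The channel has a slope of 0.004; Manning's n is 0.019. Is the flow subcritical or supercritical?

subcritical

For a triangular section with side slope z = 3.8: A = zy² = 3.8×0.394² = 0.5899 m²; P = 2y√(1+z²) = 2×0.394×3.929 = 3.096 m.
Hydraulic radius R = A/P = 0.5899/3.096 = 0.1905 m.
V = (1/n) R^(2/3) √S = (1/0.019) × 0.1905^(2/3) × √0.004 = 1.102 m/s. Hydraulic depth D_h = A/T = 0.5899/2.994 = 0.197 m.
Froude number Fr = V/√(g·D_h) = 1.102/√(9.81×0.197) = 0.793, which is less than 1, so the flow is subcritical.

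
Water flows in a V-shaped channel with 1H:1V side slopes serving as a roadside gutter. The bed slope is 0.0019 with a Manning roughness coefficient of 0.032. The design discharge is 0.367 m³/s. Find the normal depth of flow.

Manning's equation rearranged: A R^(2/3) = nQ / (1·√S) = 0.032 × 0.367 / (√0.0019) = 0.2694.
Try y = 0.862 m: A R^(2/3) = 0.3365 — too large.
Try y = 0.558 m: A R^(2/3) = 0.1055 — too small.
Try y = 0.793 m: A R^(2/3) = 0.2694 — matches.

y_n = 0.793 m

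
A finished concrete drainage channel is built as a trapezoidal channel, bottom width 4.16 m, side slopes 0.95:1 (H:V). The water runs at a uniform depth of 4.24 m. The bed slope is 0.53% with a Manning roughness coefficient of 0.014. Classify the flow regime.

supercritical

With bottom width b = 4.16 m and side slope z = 0.95: A = (b + zy)y = (4.16 + 0.95×4.24)×4.24 = 34.72 m²; P = b + 2y√(1+z²) = 4.16 + 2×4.24×1.379 = 15.86 m.
Hydraulic radius R = A/P = 34.72/15.86 = 2.189 m.
V = (1/n) R^(2/3) √S = (1/0.014) × 2.189^(2/3) × √0.0053 = 8.768 m/s. Hydraulic depth D_h = A/T = 34.72/12.22 = 2.842 m.
Froude number Fr = V/√(g·D_h) = 8.768/√(9.81×2.842) = 1.66, which is greater than 1, so the flow is supercritical.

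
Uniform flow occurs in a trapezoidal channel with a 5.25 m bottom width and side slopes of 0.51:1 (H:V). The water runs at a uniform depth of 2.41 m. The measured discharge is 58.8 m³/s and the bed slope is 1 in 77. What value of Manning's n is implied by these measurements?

n = 0.039

With bottom width b = 5.25 m and side slope z = 0.51: A = (b + zy)y = (5.25 + 0.51×2.41)×2.41 = 15.61 m²; P = b + 2y√(1+z²) = 5.25 + 2×2.41×1.123 = 10.66 m.
Hydraulic radius R = A/P = 15.61/10.66 = 1.465 m.
Rearranging Manning's equation: n = (1/Q) A R^(2/3) S^(1/2) = (1/58.8) × 15.61 × 1.465^(2/3) × √0.01299 = 0.039.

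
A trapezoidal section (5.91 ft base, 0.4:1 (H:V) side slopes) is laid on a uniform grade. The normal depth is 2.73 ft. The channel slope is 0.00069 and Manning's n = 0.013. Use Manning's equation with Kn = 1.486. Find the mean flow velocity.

V = 4.14 ft/s

With bottom width b = 5.91 ft and side slope z = 0.4: A = (b + zy)y = (5.91 + 0.4×2.73)×2.73 = 19.12 ft²; P = b + 2y√(1+z²) = 5.91 + 2×2.73×1.077 = 11.79 ft.
Hydraulic radius R = A/P = 19.12/11.79 = 1.621 ft.
From Manning's equation, V = (1.486/n) R^(2/3) S^(1/2) = (1.486/0.013) × 1.621^(2/3) × 0.00069^(1/2) = 4.14 ft/s.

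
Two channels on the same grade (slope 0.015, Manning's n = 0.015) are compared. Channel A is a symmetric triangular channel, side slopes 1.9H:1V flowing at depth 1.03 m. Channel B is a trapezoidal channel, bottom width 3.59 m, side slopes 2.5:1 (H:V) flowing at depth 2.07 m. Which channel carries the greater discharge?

channel B

Channel A: For a triangular section with side slope z = 1.9: A = zy² = 1.9×1.03² = 2.016 m²; P = 2y√(1+z²) = 2×1.03×2.147 = 4.423 m. Hydraulic radius R = A/P = 2.016/4.423 = 0.4557 m. Q_A = (1/0.015)·2.016·0.4557^(2/3)·√0.015 = 9.747 m³/s.
Channel B: With bottom width b = 3.59 m and side slope z = 2.5: A = (b + zy)y = (3.59 + 2.5×2.07)×2.07 = 18.14 m²; P = b + 2y√(1+z²) = 3.59 + 2×2.07×2.693 = 14.74 m. Hydraulic radius R = A/P = 18.14/14.74 = 1.231 m. Q_B = (1/0.015)·18.14·1.231^(2/3)·√0.015 = 170.2 m³/s.
Q_A = 9.747 m³/s vs Q_B = 170.2 m³/s, so channel B carries more.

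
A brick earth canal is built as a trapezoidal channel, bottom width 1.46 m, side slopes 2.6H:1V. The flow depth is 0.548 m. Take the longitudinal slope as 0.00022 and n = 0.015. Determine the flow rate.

Q = 0.777 m³/s

With bottom width b = 1.46 m and side slope z = 2.6: A = (b + zy)y = (1.46 + 2.6×0.548)×0.548 = 1.581 m²; P = b + 2y√(1+z²) = 1.46 + 2×0.548×2.786 = 4.513 m.
Hydraulic radius R = A/P = 1.581/4.513 = 0.3503 m.
Manning's equation: Q = (1/n) A R^(2/3) S^(1/2) = (1/0.015) × 1.581 × 0.3503^(2/3) × 0.00022^(1/2) = 0.777 m³/s.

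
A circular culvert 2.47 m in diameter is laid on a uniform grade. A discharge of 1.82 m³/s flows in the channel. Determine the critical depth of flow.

At critical depth, Q² T / (g A³) = 1, i.e. A³/T = Q²/g = 1.82²/9.81 = 0.3377.
At y = 0.727 m: A³/T = 0.725 — too large.
At y = 0.516 m: A³/T = 0.1906 — too small.
At y = 0.597 m: A³/T = 0.3369 — matches.

y_c = 0.597 m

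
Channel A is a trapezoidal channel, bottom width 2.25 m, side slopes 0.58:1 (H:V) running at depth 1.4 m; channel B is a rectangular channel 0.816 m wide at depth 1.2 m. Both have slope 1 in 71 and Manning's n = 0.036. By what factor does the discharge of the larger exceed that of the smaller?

8.21

Channel A: With bottom width b = 2.25 m and side slope z = 0.58: A = (b + zy)y = (2.25 + 0.58×1.4)×1.4 = 4.287 m²; P = b + 2y√(1+z²) = 2.25 + 2×1.4×1.156 = 5.487 m. Hydraulic radius R = A/P = 4.287/5.487 = 0.7813 m. Q_A = (1/0.036)·4.287·0.7813^(2/3)·√0.01408 = 11.99 m³/s.
Channel B: Flow area A = b·y = 0.816 × 1.2 = 0.9792 m². Wetted perimeter P = b + 2y = 0.816 + 2×1.2 = 3.216 m. Hydraulic radius R = A/P = 0.9792/3.216 = 0.3045 m. Q_B = (1/0.036)·0.9792·0.3045^(2/3)·√0.01408 = 1.461 m³/s.
The larger discharge is 11.99 m³/s and the smaller is 1.461 m³/s; the ratio is 8.21.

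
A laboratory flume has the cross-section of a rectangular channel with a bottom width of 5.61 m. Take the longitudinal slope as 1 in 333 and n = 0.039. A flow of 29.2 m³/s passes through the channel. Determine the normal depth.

y_n = 2.92 m

Manning's equation rearranged: A R^(2/3) = nQ / (1·√S) = 0.039 × 29.2 / (√0.003003) = 20.78.
At y = 2.04 m: A R^(2/3) = 12.79 — too small.
At y = 2.92 m: A R^(2/3) = 20.8 — matches.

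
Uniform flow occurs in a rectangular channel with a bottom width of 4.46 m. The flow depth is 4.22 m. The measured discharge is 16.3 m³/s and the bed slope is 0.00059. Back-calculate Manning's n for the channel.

Flow area A = b·y = 4.46 × 4.22 = 18.82 m². Wetted perimeter P = b + 2y = 4.46 + 2×4.22 = 12.9 m.
Hydraulic radius R = A/P = 18.82/12.9 = 1.459 m.
Rearranging Manning's equation: n = (1/Q) A R^(2/3) S^(1/2) = (1/16.3) × 18.82 × 1.459^(2/3) × √0.00059 = 0.0361.

n = 0.0361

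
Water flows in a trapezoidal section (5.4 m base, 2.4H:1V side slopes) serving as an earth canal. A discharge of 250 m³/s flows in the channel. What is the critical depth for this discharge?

y_c = 3.7 m

At critical depth, Q² T / (g A³) = 1, i.e. A³/T = Q²/g = 250²/9.81 = 6371.
Trying y = 4.09 m: A³/T = 9629 — high.
Trying y = 2.91 m: A³/T = 2416 — low.
Trying y = 3.7 m: A³/T = 6369 — close enough.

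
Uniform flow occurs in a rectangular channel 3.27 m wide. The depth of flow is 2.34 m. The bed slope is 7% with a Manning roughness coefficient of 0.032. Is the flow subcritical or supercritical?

Flow area A = b·y = 3.27 × 2.34 = 7.652 m². Wetted perimeter P = b + 2y = 3.27 + 2×2.34 = 7.95 m.
Hydraulic radius R = A/P = 7.652/7.95 = 0.9625 m.
V = (1/n) R^(2/3) √S = (1/0.032) × 0.9625^(2/3) × √0.07 = 8.06 m/s. Hydraulic depth D_h = A/T = 7.652/3.27 = 2.34 m.
Froude number Fr = V/√(g·D_h) = 8.06/√(9.81×2.34) = 1.68, which is greater than 1, so the flow is supercritical.

supercritical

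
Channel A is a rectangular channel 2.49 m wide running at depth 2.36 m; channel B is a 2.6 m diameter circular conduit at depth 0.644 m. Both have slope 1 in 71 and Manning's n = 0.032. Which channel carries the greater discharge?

channel A

Channel A: Flow area A = b·y = 2.49 × 2.36 = 5.876 m². Wetted perimeter P = b + 2y = 2.49 + 2×2.36 = 7.21 m. Hydraulic radius R = A/P = 5.876/7.21 = 0.815 m. Q_A = (1/0.032)·5.876·0.815^(2/3)·√0.01408 = 19.02 m³/s.
Channel B: For a circular section of diameter D = 2.6 m at depth y = 0.644 m, the central angle is θ = 2 arccos(1 − 2y/D) = 2.084 rad. Then A = (D²/8)(θ − sin θ) = 1.024 m² and P = Dθ/2 = 2.709 m. Hydraulic radius R = A/P = 1.024/2.709 = 0.3782 m. Q_B = (1/0.032)·1.024·0.3782^(2/3)·√0.01408 = 1.987 m³/s.
Q_A = 19.02 m³/s vs Q_B = 1.987 m³/s, so channel A carries more.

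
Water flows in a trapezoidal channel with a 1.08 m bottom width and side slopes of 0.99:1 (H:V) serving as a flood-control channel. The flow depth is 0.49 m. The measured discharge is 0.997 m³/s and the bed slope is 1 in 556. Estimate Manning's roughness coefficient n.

n = 0.015

With bottom width b = 1.08 m and side slope z = 0.99: A = (b + zy)y = (1.08 + 0.99×0.49)×0.49 = 0.7669 m²; P = b + 2y√(1+z²) = 1.08 + 2×0.49×1.407 = 2.459 m.
Hydraulic radius R = A/P = 0.7669/2.459 = 0.3119 m.
Rearranging Manning's equation: n = (1/Q) A R^(2/3) S^(1/2) = (1/0.997) × 0.7669 × 0.3119^(2/3) × √0.001799 = 0.015.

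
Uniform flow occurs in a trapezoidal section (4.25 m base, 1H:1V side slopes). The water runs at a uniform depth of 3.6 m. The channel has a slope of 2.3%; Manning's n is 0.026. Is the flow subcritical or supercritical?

With bottom width b = 4.25 m and side slope z = 1: A = (b + zy)y = (4.25 + 1×3.6)×3.6 = 28.26 m²; P = b + 2y√(1+z²) = 4.25 + 2×3.6×1.414 = 14.43 m.
Hydraulic radius R = A/P = 28.26/14.43 = 1.958 m.
V = (1/n) R^(2/3) √S = (1/0.026) × 1.958^(2/3) × √0.023 = 9.13 m/s. Hydraulic depth D_h = A/T = 28.26/11.45 = 2.468 m.
Froude number Fr = V/√(g·D_h) = 9.13/√(9.81×2.468) = 1.86, which is greater than 1, so the flow is supercritical.

supercritical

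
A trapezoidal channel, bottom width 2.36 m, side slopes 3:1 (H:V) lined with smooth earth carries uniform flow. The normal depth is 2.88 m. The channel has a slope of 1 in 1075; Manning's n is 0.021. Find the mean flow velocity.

With bottom width b = 2.36 m and side slope z = 3: A = (b + zy)y = (2.36 + 3×2.88)×2.88 = 31.68 m²; P = b + 2y√(1+z²) = 2.36 + 2×2.88×3.162 = 20.57 m.
Hydraulic radius R = A/P = 31.68/20.57 = 1.54 m.
From Manning's equation, V = (1/n) R^(2/3) S^(1/2) = (1/0.021) × 1.54^(2/3) × 0.0009302^(1/2) = 1.94 m/s.

V = 1.94 m/s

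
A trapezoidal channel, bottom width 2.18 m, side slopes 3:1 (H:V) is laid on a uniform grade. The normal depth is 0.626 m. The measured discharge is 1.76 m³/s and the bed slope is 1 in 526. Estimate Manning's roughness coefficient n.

With bottom width b = 2.18 m and side slope z = 3: A = (b + zy)y = (2.18 + 3×0.626)×0.626 = 2.54 m²; P = b + 2y√(1+z²) = 2.18 + 2×0.626×3.162 = 6.139 m.
Hydraulic radius R = A/P = 2.54/6.139 = 0.4138 m.
Rearranging Manning's equation: n = (1/Q) A R^(2/3) S^(1/2) = (1/1.76) × 2.54 × 0.4138^(2/3) × √0.001901 = 0.0349.

n = 0.0349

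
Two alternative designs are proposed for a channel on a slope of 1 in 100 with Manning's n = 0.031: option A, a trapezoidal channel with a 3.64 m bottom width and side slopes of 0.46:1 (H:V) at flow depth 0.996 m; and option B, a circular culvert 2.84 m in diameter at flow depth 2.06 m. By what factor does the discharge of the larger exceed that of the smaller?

1.37

Channel A: With bottom width b = 3.64 m and side slope z = 0.46: A = (b + zy)y = (3.64 + 0.46×0.996)×0.996 = 4.082 m²; P = b + 2y√(1+z²) = 3.64 + 2×0.996×1.101 = 5.833 m. Hydraulic radius R = A/P = 4.082/5.833 = 0.6998 m. Q_A = (1/0.031)·4.082·0.6998^(2/3)·√0.01 = 10.38 m³/s.
Channel B: For a circular section of diameter D = 2.84 m at depth y = 2.06 m, the central angle is θ = 2 arccos(1 − 2y/D) = 4.077 rad. Then A = (D²/8)(θ − sin θ) = 4.921 m² and P = Dθ/2 = 5.789 m. Hydraulic radius R = A/P = 4.921/5.789 = 0.8501 m. Q_B = (1/0.031)·4.921·0.8501^(2/3)·√0.01 = 14.25 m³/s.
The larger discharge is 14.25 m³/s and the smaller is 10.38 m³/s; the ratio is 1.37.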